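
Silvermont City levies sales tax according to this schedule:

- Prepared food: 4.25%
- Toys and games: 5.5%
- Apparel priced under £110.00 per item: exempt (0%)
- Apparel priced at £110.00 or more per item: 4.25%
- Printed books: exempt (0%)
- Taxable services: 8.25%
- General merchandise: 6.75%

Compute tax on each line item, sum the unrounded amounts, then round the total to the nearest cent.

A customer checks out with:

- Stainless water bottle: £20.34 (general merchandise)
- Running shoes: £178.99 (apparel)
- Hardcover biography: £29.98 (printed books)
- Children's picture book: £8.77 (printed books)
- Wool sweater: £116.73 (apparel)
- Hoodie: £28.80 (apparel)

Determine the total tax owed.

£13.94

Stainless water bottle £20.34: general merchandise → 6.75% → £1.37295
Running shoes £178.99: apparel, £110.00 or more → 4.25% → £7.607075
Hardcover biography £29.98: printed books → 0% → £0.00
Children's picture book £8.77: printed books → 0% → £0.00
Wool sweater £116.73: apparel, £110.00 or more → 4.25% → £4.961025
Hoodie £28.80: apparel, under £110.00 → 0% → £0.00
Unrounded tax sum = £13.94105 → £13.94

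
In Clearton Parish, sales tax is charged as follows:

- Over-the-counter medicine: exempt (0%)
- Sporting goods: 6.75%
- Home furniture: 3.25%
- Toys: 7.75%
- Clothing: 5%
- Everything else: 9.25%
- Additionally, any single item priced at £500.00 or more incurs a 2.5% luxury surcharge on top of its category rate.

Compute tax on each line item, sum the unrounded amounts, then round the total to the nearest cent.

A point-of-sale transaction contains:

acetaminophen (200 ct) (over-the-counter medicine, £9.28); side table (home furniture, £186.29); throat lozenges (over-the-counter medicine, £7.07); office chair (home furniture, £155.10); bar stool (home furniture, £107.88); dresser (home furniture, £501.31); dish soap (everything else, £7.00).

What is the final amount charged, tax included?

£1018.00

Acetaminophen (200 ct) £9.28: over-the-counter medicine → 0% → £0.00
Side table £186.29: home furniture → 3.25% → £6.054425
Throat lozenges £7.07: over-the-counter medicine → 0% → £0.00
Office chair £155.10: home furniture → 3.25% → £5.04075
Bar stool £107.88: home furniture → 3.25% → £3.5061
Dresser £501.31: home furniture → 3.25% + 2.5% surcharge = 5.75% → £28.825325
Dish soap £7.00: everything else → 9.25% → £0.6475
Subtotal = £973.93; unrounded tax = £44.0741 → £44.07; total due = £1018.00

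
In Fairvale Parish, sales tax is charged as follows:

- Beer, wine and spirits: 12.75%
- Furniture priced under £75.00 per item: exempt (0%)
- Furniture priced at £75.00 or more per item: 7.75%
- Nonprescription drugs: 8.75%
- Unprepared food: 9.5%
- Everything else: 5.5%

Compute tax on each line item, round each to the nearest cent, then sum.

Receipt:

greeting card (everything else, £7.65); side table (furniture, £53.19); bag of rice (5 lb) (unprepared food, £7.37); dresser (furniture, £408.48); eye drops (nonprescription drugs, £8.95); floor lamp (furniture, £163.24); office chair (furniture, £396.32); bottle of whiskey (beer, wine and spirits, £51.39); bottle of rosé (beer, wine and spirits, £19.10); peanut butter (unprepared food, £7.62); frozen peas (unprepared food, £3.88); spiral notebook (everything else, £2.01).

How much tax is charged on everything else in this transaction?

£0.53

Greeting card £7.65: everything else → 5.5% → £0.42
Spiral notebook £2.01: everything else → 5.5% → £0.11
Tax on everything else = £0.42 + £0.11 = £0.53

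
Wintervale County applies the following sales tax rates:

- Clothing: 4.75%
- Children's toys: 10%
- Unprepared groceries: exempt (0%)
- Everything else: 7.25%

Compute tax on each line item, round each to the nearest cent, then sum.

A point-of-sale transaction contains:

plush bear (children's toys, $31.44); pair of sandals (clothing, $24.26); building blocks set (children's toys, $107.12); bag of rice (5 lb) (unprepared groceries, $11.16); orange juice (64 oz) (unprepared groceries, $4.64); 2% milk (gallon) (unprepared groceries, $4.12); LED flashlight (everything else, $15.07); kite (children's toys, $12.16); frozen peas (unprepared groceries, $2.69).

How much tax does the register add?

Plush bear $31.44: children's toys → 10% → $3.14
Pair of sandals $24.26: clothing → 4.75% → $1.15
Building blocks set $107.12: children's toys → 10% → $10.71
Bag of rice (5 lb) $11.16: unprepared groceries → 0% → $0.00
Orange juice (64 oz) $4.64: unprepared groceries → 0% → $0.00
2% milk (gallon) $4.12: unprepared groceries → 0% → $0.00
LED flashlight $15.07: everything else → 7.25% → $1.09
Kite $12.16: children's toys → 10% → $1.22
Frozen peas $2.69: unprepared groceries → 0% → $0.00
Total tax = $3.14 + $1.15 + $10.71 + $1.09 + $1.22 = $17.31

$17.31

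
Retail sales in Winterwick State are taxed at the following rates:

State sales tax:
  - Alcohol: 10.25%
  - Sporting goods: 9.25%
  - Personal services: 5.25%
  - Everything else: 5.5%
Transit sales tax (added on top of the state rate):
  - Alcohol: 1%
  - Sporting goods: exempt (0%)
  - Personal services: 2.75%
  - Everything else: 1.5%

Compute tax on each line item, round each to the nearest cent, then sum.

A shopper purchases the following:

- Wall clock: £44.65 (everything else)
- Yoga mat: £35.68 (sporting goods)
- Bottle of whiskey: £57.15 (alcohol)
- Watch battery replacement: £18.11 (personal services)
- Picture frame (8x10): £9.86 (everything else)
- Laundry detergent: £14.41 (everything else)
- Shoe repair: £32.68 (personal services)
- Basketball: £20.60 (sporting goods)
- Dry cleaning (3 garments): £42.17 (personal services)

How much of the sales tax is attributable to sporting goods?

Yoga mat £35.68: sporting goods → 9.25% + 0% transit = 9.25% → £3.30
Basketball £20.60: sporting goods → 9.25% + 0% transit = 9.25% → £1.91
Tax on sporting goods = £3.30 + £1.91 = £5.21

£5.21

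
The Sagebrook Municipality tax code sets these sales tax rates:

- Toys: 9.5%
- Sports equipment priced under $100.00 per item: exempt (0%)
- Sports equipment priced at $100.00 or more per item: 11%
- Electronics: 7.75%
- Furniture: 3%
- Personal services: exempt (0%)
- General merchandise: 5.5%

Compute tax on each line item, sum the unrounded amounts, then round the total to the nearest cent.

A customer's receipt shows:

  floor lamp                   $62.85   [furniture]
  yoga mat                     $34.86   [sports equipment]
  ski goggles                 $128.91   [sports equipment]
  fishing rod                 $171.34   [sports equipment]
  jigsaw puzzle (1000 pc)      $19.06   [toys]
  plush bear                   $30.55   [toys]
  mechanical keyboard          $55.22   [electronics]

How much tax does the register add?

$43.91

Floor lamp $62.85: furniture → 3% → $1.8855
Yoga mat $34.86: sports equipment, under $100.00 → 0% → $0.00
Ski goggles $128.91: sports equipment, $100.00 or more → 11% → $14.1801
Fishing rod $171.34: sports equipment, $100.00 or more → 11% → $18.8474
Jigsaw puzzle (1000 pc) $19.06: toys → 9.5% → $1.8107
Plush bear $30.55: toys → 9.5% → $2.90225
Mechanical keyboard $55.22: electronics → 7.75% → $4.27955
Unrounded tax sum = $43.9055 → $43.91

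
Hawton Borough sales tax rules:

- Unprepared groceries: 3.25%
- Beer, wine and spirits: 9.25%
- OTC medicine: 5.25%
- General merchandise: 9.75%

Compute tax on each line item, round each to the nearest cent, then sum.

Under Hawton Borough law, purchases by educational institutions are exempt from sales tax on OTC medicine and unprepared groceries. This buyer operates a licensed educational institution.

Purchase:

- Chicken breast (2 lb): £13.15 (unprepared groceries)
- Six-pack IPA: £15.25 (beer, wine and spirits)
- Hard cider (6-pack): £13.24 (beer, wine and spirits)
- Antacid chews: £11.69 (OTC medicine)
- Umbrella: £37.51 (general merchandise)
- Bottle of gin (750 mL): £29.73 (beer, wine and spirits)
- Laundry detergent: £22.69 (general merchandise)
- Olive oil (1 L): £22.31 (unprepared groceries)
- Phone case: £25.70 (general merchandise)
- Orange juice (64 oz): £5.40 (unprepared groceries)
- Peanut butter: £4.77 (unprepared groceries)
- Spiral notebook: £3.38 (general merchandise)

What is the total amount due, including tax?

Chicken breast (2 lb) £13.15: unprepared groceries, buyer-exempt → 0% → £0.00
Six-pack IPA £15.25: beer, wine and spirits → 9.25% → £1.41
Hard cider (6-pack) £13.24: beer, wine and spirits → 9.25% → £1.22
Antacid chews £11.69: OTC medicine, buyer-exempt → 0% → £0.00
Umbrella £37.51: general merchandise → 9.75% → £3.66
Bottle of gin (750 mL) £29.73: beer, wine and spirits → 9.25% → £2.75
Laundry detergent £22.69: general merchandise → 9.75% → £2.21
Olive oil (1 L) £22.31: unprepared groceries, buyer-exempt → 0% → £0.00
Phone case £25.70: general merchandise → 9.75% → £2.51
Orange juice (64 oz) £5.40: unprepared groceries, buyer-exempt → 0% → £0.00
Peanut butter £4.77: unprepared groceries, buyer-exempt → 0% → £0.00
Spiral notebook £3.38: general merchandise → 9.75% → £0.33
Subtotal = £204.82; tax = £14.09; total due = £218.91

£218.91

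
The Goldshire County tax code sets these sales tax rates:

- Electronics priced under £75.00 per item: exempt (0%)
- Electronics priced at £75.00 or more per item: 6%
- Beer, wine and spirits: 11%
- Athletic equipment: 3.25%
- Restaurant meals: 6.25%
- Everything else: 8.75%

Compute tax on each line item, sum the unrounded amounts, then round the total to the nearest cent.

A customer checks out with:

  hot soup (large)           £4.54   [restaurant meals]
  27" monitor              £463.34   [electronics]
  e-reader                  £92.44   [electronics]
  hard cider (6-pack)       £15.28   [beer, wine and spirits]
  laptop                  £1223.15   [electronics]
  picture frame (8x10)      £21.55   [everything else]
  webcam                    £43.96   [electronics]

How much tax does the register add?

£110.59

Hot soup (large) £4.54: restaurant meals → 6.25% → £0.28375
27" monitor £463.34: electronics, £75.00 or more → 6% → £27.8004
E-reader £92.44: electronics, £75.00 or more → 6% → £5.5464
Hard cider (6-pack) £15.28: beer, wine and spirits → 11% → £1.6808
Laptop £1223.15: electronics, £75.00 or more → 6% → £73.389
Picture frame (8x10) £21.55: everything else → 8.75% → £1.885625
Webcam £43.96: electronics, under £75.00 → 0% → £0.00
Unrounded tax sum = £110.585975 → £110.59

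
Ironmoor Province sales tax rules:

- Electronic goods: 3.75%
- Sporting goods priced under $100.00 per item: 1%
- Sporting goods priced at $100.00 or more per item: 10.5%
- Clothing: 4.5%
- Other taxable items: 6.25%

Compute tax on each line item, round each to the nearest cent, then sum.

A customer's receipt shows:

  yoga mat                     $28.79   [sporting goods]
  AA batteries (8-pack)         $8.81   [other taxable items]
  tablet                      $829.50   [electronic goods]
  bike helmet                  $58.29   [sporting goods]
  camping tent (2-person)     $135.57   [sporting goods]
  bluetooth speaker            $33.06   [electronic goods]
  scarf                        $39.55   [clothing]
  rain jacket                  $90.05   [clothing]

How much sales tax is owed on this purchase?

Yoga mat $28.79: sporting goods, under $100.00 → 1% → $0.29
AA batteries (8-pack) $8.81: other taxable items → 6.25% → $0.55
Tablet $829.50: electronic goods → 3.75% → $31.11
Bike helmet $58.29: sporting goods, under $100.00 → 1% → $0.58
Camping tent (2-person) $135.57: sporting goods, $100.00 or more → 10.5% → $14.23
Bluetooth speaker $33.06: electronic goods → 3.75% → $1.24
Scarf $39.55: clothing → 4.5% → $1.78
Rain jacket $90.05: clothing → 4.5% → $4.05
Total tax = $0.29 + $0.55 + $31.11 + $0.58 + $14.23 + $1.24 + $1.78 + $4.05 = $53.83

$53.83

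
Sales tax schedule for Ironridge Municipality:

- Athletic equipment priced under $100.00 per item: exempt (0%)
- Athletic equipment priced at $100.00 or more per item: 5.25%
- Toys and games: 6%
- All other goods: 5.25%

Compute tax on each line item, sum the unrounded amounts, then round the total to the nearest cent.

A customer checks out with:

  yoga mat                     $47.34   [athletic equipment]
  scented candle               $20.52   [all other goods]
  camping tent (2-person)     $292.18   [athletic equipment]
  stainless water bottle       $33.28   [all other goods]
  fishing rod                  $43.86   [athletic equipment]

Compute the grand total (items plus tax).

Yoga mat $47.34: athletic equipment, under $100.00 → 0% → $0.00
Scented candle $20.52: all other goods → 5.25% → $1.0773
Camping tent (2-person) $292.18: athletic equipment, $100.00 or more → 5.25% → $15.33945
Stainless water bottle $33.28: all other goods → 5.25% → $1.7472
Fishing rod $43.86: athletic equipment, under $100.00 → 0% → $0.00
Subtotal = $437.18; unrounded tax = $18.16395 → $18.16; total due = $455.34

$455.34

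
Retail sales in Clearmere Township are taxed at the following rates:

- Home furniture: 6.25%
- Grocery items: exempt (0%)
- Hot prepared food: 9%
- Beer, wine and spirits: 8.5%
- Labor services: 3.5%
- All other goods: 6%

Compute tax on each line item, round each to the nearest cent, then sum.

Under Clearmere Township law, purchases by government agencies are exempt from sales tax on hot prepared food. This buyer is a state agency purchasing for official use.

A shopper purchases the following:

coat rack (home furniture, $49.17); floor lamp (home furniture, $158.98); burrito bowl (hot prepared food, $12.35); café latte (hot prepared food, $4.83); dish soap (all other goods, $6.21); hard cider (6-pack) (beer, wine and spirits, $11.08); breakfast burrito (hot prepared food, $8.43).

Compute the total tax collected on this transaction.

$14.32

Coat rack $49.17: home furniture → 6.25% → $3.07
Floor lamp $158.98: home furniture → 6.25% → $9.94
Burrito bowl $12.35: hot prepared food, buyer-exempt → 0% → $0.00
Café latte $4.83: hot prepared food, buyer-exempt → 0% → $0.00
Dish soap $6.21: all other goods → 6% → $0.37
Hard cider (6-pack) $11.08: beer, wine and spirits → 8.5% → $0.94
Breakfast burrito $8.43: hot prepared food, buyer-exempt → 0% → $0.00
Total tax = $3.07 + $9.94 + $0.37 + $0.94 = $14.32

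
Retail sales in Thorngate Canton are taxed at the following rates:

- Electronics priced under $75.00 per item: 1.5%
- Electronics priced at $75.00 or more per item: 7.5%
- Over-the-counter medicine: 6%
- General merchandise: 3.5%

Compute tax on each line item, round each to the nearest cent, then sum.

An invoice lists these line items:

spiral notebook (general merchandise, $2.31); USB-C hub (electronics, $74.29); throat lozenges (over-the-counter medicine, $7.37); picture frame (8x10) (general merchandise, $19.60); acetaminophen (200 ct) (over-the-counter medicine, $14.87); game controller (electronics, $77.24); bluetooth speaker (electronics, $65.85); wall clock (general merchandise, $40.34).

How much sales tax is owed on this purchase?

Spiral notebook $2.31: general merchandise → 3.5% → $0.08
USB-C hub $74.29: electronics, under $75.00 → 1.5% → $1.11
Throat lozenges $7.37: over-the-counter medicine → 6% → $0.44
Picture frame (8x10) $19.60: general merchandise → 3.5% → $0.69
Acetaminophen (200 ct) $14.87: over-the-counter medicine → 6% → $0.89
Game controller $77.24: electronics, $75.00 or more → 7.5% → $5.79
Bluetooth speaker $65.85: electronics, under $75.00 → 1.5% → $0.99
Wall clock $40.34: general merchandise → 3.5% → $1.41
Total tax = $0.08 + $1.11 + $0.44 + $0.69 + $0.89 + $5.79 + $0.99 + $1.41 = $11.40

$11.40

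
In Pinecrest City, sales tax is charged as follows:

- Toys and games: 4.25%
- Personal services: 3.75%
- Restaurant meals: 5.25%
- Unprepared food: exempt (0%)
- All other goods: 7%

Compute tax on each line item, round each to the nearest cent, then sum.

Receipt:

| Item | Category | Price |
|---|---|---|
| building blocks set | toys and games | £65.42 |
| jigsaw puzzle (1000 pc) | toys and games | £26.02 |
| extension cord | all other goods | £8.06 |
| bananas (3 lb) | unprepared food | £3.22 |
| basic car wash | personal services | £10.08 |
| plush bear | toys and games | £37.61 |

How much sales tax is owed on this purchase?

Building blocks set £65.42: toys and games → 4.25% → £2.78
Jigsaw puzzle (1000 pc) £26.02: toys and games → 4.25% → £1.11
Extension cord £8.06: all other goods → 7% → £0.56
Bananas (3 lb) £3.22: unprepared food → 0% → £0.00
Basic car wash £10.08: personal services → 3.75% → £0.38
Plush bear £37.61: toys and games → 4.25% → £1.60
Total tax = £2.78 + £1.11 + £0.56 + £0.38 + £1.60 = £6.43

£6.43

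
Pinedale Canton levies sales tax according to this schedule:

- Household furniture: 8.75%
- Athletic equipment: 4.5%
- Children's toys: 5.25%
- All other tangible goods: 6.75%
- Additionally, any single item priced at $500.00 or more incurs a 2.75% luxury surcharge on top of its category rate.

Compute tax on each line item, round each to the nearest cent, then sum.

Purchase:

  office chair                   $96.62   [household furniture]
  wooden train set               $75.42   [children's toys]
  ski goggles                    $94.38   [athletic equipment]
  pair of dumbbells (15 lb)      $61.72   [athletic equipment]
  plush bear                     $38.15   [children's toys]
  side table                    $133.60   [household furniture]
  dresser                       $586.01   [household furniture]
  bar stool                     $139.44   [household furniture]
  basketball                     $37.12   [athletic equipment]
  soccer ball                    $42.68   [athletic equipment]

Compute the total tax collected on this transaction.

$116.31

Office chair $96.62: household furniture → 8.75% → $8.45
Wooden train set $75.42: children's toys → 5.25% → $3.96
Ski goggles $94.38: athletic equipment → 4.5% → $4.25
Pair of dumbbells (15 lb) $61.72: athletic equipment → 4.5% → $2.78
Plush bear $38.15: children's toys → 5.25% → $2.00
Side table $133.60: household furniture → 8.75% → $11.69
Dresser $586.01: household furniture → 8.75% + 2.75% surcharge = 11.5% → $67.39
Bar stool $139.44: household furniture → 8.75% → $12.20
Basketball $37.12: athletic equipment → 4.5% → $1.67
Soccer ball $42.68: athletic equipment → 4.5% → $1.92
Total tax = $8.45 + $3.96 + $4.25 + $2.78 + $2.00 + $11.69 + $67.39 + $12.20 + $1.67 + $1.92 = $116.31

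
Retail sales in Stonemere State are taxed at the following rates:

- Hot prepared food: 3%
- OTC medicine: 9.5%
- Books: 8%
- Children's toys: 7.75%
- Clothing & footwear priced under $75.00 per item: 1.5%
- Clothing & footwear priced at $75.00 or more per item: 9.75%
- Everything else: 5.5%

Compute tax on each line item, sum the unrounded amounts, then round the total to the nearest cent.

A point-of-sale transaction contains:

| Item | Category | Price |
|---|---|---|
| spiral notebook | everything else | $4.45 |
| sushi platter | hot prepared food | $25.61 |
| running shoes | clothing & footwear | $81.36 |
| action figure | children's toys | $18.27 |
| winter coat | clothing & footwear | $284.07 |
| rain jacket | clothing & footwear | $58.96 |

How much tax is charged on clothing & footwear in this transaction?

$36.51

Running shoes $81.36: clothing & footwear, $75.00 or more → 9.75% → $7.9326
Winter coat $284.07: clothing & footwear, $75.00 or more → 9.75% → $27.696825
Rain jacket $58.96: clothing & footwear, under $75.00 → 1.5% → $0.8844
Tax on clothing & footwear: unrounded sum = $36.513825 → $36.51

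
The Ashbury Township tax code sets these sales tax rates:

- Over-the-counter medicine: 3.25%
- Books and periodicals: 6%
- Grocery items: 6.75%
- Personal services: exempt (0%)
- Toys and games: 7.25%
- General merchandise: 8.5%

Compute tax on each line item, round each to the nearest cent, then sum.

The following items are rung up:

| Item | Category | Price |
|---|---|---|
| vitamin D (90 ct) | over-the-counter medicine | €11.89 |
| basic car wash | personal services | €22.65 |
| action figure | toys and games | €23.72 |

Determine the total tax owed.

Vitamin D (90 ct) €11.89: over-the-counter medicine → 3.25% → €0.39
Basic car wash €22.65: personal services → 0% → €0.00
Action figure €23.72: toys and games → 7.25% → €1.72
Total tax = €0.39 + €1.72 = €2.11

€2.11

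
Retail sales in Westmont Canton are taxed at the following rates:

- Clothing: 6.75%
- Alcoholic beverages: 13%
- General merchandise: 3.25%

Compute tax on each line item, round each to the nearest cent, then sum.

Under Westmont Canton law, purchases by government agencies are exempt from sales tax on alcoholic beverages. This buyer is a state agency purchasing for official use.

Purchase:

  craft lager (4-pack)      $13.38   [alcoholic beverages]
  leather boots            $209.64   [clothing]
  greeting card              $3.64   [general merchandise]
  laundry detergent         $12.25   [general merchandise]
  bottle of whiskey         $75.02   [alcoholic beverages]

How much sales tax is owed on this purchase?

$14.67

Craft lager (4-pack) $13.38: alcoholic beverages, buyer-exempt → 0% → $0.00
Leather boots $209.64: clothing → 6.75% → $14.15
Greeting card $3.64: general merchandise → 3.25% → $0.12
Laundry detergent $12.25: general merchandise → 3.25% → $0.40
Bottle of whiskey $75.02: alcoholic beverages, buyer-exempt → 0% → $0.00
Total tax = $14.15 + $0.12 + $0.40 = $14.67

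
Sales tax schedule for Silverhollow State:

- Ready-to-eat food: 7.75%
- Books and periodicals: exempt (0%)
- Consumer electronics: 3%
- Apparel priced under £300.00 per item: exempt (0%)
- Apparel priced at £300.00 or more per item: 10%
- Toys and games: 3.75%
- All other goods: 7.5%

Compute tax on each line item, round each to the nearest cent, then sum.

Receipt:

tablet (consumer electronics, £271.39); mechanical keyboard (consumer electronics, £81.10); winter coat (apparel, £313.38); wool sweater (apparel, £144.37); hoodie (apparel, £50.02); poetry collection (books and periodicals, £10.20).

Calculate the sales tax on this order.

£41.91

Tablet £271.39: consumer electronics → 3% → £8.14
Mechanical keyboard £81.10: consumer electronics → 3% → £2.43
Winter coat £313.38: apparel, £300.00 or more → 10% → £31.34
Wool sweater £144.37: apparel, under £300.00 → 0% → £0.00
Hoodie £50.02: apparel, under £300.00 → 0% → £0.00
Poetry collection £10.20: books and periodicals → 0% → £0.00
Total tax = £8.14 + £2.43 + £31.34 = £41.91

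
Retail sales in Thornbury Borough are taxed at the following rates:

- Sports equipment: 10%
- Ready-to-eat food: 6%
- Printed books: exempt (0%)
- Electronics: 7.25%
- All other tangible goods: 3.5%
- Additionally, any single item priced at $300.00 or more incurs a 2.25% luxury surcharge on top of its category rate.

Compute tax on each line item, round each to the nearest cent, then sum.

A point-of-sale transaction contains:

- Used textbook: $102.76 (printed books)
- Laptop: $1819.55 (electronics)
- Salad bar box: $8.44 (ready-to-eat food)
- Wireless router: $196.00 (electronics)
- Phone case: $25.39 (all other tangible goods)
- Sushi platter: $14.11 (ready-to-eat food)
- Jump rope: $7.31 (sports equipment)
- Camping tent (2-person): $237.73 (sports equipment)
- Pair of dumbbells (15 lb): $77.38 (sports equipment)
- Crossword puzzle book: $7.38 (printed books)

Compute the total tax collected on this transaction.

$221.56

Used textbook $102.76: printed books → 0% → $0.00
Laptop $1819.55: electronics → 7.25% + 2.25% surcharge = 9.5% → $172.86
Salad bar box $8.44: ready-to-eat food → 6% → $0.51
Wireless router $196.00: electronics → 7.25% → $14.21
Phone case $25.39: all other tangible goods → 3.5% → $0.89
Sushi platter $14.11: ready-to-eat food → 6% → $0.85
Jump rope $7.31: sports equipment → 10% → $0.73
Camping tent (2-person) $237.73: sports equipment → 10% → $23.77
Pair of dumbbells (15 lb) $77.38: sports equipment → 10% → $7.74
Crossword puzzle book $7.38: printed books → 0% → $0.00
Total tax = $172.86 + $0.51 + $14.21 + $0.89 + $0.85 + $0.73 + $23.77 + $7.74 = $221.56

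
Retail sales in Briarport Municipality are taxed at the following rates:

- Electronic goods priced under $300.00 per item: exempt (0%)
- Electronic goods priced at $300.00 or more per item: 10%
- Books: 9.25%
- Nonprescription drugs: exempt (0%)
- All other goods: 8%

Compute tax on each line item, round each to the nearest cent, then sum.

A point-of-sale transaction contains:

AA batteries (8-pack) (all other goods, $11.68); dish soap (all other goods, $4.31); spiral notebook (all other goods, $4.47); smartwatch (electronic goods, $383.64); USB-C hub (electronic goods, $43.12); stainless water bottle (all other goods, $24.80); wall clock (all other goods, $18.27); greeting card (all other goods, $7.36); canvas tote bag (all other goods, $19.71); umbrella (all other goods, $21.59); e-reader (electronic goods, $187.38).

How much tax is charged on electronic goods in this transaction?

$38.36

Smartwatch $383.64: electronic goods, $300.00 or more → 10% → $38.36
USB-C hub $43.12: electronic goods, under $300.00 → 0% → $0.00
E-reader $187.38: electronic goods, under $300.00 → 0% → $0.00
Tax on electronic goods = $38.36 + $0.00 + $0.00 = $38.36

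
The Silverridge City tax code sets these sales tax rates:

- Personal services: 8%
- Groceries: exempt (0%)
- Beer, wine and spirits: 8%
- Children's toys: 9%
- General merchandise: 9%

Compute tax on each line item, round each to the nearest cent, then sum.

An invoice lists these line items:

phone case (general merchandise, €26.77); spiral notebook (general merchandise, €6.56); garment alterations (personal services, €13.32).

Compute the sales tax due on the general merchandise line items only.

Phone case €26.77: general merchandise → 9% → €2.41
Spiral notebook €6.56: general merchandise → 9% → €0.59
Tax on general merchandise = €2.41 + €0.59 = €3.00

€3.00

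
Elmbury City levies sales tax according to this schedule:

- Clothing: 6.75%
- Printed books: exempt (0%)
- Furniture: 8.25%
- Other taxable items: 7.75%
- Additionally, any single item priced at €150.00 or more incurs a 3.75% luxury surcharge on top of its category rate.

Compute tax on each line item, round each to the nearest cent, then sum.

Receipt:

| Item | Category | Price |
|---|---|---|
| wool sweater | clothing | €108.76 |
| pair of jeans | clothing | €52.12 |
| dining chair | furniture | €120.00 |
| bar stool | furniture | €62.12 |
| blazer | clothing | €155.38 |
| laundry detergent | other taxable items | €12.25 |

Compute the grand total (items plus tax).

Wool sweater €108.76: clothing → 6.75% → €7.34
Pair of jeans €52.12: clothing → 6.75% → €3.52
Dining chair €120.00: furniture → 8.25% → €9.90
Bar stool €62.12: furniture → 8.25% → €5.12
Blazer €155.38: clothing → 6.75% + 3.75% surcharge = 10.5% → €16.31
Laundry detergent €12.25: other taxable items → 7.75% → €0.95
Subtotal = €510.63; tax = €43.14; total due = €553.77

€553.77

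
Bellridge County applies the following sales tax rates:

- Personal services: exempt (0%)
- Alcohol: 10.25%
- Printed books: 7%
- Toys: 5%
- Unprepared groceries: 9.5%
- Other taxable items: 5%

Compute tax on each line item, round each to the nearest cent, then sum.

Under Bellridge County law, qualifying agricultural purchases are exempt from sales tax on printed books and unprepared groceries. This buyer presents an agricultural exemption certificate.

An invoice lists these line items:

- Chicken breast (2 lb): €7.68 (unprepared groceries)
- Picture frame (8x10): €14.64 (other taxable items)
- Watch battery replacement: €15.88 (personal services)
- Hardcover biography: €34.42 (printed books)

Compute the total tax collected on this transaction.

Chicken breast (2 lb) €7.68: unprepared groceries, buyer-exempt → 0% → €0.00
Picture frame (8x10) €14.64: other taxable items → 5% → €0.73
Watch battery replacement €15.88: personal services → 0% → €0.00
Hardcover biography €34.42: printed books, buyer-exempt → 0% → €0.00
Total tax = €0.73

€0.73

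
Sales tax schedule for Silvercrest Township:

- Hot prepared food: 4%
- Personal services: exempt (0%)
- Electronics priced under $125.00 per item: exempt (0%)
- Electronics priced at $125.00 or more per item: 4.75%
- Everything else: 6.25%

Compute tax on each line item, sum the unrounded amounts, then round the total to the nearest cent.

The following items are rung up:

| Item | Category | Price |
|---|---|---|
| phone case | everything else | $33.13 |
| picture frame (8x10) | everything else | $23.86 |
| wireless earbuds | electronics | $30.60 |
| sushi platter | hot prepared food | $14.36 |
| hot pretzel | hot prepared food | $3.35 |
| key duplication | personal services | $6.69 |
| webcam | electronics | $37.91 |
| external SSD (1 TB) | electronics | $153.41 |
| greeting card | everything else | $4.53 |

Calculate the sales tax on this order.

Phone case $33.13: everything else → 6.25% → $2.070625
Picture frame (8x10) $23.86: everything else → 6.25% → $1.49125
Wireless earbuds $30.60: electronics, under $125.00 → 0% → $0.00
Sushi platter $14.36: hot prepared food → 4% → $0.5744
Hot pretzel $3.35: hot prepared food → 4% → $0.134
Key duplication $6.69: personal services → 0% → $0.00
Webcam $37.91: electronics, under $125.00 → 0% → $0.00
External SSD (1 TB) $153.41: electronics, $125.00 or more → 4.75% → $7.286975
Greeting card $4.53: everything else → 6.25% → $0.283125
Unrounded tax sum = $11.840375 → $11.84

$11.84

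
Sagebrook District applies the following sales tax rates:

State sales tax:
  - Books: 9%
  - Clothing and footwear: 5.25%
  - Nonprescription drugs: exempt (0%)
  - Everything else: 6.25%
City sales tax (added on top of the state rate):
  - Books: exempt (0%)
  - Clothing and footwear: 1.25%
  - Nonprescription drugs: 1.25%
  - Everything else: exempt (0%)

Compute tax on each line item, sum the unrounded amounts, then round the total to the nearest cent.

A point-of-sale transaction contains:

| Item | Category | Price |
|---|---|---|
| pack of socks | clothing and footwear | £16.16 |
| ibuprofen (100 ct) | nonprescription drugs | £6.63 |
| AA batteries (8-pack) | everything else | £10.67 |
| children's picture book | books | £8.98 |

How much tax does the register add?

£2.61

Pack of socks £16.16: clothing and footwear → 5.25% + 1.25% city = 6.5% → £1.0504
Ibuprofen (100 ct) £6.63: nonprescription drugs → 0% + 1.25% city = 1.25% → £0.082875
AA batteries (8-pack) £10.67: everything else → 6.25% + 0% city = 6.25% → £0.666875
Children's picture book £8.98: books → 9% + 0% city = 9% → £0.8082
Unrounded tax sum = £2.60835 → £2.61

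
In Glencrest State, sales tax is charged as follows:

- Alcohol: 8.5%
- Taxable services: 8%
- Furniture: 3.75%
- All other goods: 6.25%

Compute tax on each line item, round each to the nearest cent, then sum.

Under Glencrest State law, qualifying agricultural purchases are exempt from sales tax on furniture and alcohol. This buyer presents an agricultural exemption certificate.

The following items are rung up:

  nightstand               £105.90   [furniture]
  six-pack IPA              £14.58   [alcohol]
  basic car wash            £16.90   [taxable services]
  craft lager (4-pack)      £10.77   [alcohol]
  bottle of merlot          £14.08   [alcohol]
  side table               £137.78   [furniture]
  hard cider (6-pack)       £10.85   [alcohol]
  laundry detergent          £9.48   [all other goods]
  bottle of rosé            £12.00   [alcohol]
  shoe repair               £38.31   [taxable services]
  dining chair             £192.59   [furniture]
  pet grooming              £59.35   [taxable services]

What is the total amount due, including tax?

£632.34

Nightstand £105.90: furniture, buyer-exempt → 0% → £0.00
Six-pack IPA £14.58: alcohol, buyer-exempt → 0% → £0.00
Basic car wash £16.90: taxable services → 8% → £1.35
Craft lager (4-pack) £10.77: alcohol, buyer-exempt → 0% → £0.00
Bottle of merlot £14.08: alcohol, buyer-exempt → 0% → £0.00
Side table £137.78: furniture, buyer-exempt → 0% → £0.00
Hard cider (6-pack) £10.85: alcohol, buyer-exempt → 0% → £0.00
Laundry detergent £9.48: all other goods → 6.25% → £0.59
Bottle of rosé £12.00: alcohol, buyer-exempt → 0% → £0.00
Shoe repair £38.31: taxable services → 8% → £3.06
Dining chair £192.59: furniture, buyer-exempt → 0% → £0.00
Pet grooming £59.35: taxable services → 8% → £4.75
Subtotal = £622.59; tax = £9.75; total due = £632.34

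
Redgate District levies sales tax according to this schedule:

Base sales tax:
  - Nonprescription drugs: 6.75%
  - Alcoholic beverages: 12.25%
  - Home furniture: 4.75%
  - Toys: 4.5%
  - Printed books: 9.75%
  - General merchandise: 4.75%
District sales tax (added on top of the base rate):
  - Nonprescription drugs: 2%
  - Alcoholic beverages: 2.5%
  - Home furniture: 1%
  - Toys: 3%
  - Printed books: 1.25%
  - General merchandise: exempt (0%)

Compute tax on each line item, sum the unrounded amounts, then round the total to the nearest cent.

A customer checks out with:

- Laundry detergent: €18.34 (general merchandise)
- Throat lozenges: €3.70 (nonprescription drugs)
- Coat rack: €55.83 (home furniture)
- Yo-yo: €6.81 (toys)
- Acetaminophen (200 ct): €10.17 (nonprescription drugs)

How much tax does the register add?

Laundry detergent €18.34: general merchandise → 4.75% + 0% district = 4.75% → €0.87115
Throat lozenges €3.70: nonprescription drugs → 6.75% + 2% district = 8.75% → €0.32375
Coat rack €55.83: home furniture → 4.75% + 1% district = 5.75% → €3.210225
Yo-yo €6.81: toys → 4.5% + 3% district = 7.5% → €0.51075
Acetaminophen (200 ct) €10.17: nonprescription drugs → 6.75% + 2% district = 8.75% → €0.889875
Unrounded tax sum = €5.80575 → €5.81

€5.81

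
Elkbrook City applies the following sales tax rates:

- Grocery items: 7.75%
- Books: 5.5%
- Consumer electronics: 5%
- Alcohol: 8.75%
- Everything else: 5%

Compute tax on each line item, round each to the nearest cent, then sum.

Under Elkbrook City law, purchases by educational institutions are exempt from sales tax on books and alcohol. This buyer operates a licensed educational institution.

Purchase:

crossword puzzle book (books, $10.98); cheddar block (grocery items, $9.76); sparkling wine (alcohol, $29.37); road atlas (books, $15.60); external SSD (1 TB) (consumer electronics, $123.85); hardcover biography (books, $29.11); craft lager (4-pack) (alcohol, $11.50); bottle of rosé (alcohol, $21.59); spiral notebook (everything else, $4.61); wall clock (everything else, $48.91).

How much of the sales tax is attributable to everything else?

Spiral notebook $4.61: everything else → 5% → $0.23
Wall clock $48.91: everything else → 5% → $2.45
Tax on everything else = $0.23 + $2.45 = $2.68

$2.68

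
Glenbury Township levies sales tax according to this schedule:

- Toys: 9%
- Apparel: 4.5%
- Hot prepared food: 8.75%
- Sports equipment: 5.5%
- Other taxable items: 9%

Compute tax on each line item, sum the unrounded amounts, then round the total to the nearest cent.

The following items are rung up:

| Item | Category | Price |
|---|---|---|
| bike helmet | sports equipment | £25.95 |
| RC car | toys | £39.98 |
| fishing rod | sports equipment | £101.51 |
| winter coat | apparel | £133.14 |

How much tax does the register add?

£16.60

Bike helmet £25.95: sports equipment → 5.5% → £1.42725
RC car £39.98: toys → 9% → £3.5982
Fishing rod £101.51: sports equipment → 5.5% → £5.58305
Winter coat £133.14: apparel → 4.5% → £5.9913
Unrounded tax sum = £16.5998 → £16.60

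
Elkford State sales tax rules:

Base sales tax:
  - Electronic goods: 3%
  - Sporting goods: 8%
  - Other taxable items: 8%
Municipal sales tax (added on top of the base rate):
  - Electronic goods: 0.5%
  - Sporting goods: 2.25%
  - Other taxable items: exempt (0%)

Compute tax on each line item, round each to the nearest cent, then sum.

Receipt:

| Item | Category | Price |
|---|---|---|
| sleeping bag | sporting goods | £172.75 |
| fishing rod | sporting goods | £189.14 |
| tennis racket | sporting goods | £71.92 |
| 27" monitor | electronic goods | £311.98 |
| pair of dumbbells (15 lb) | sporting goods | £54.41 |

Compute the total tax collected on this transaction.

Sleeping bag £172.75: sporting goods → 8% + 2.25% municipal = 10.25% → £17.71
Fishing rod £189.14: sporting goods → 8% + 2.25% municipal = 10.25% → £19.39
Tennis racket £71.92: sporting goods → 8% + 2.25% municipal = 10.25% → £7.37
27" monitor £311.98: electronic goods → 3% + 0.5% municipal = 3.5% → £10.92
Pair of dumbbells (15 lb) £54.41: sporting goods → 8% + 2.25% municipal = 10.25% → £5.58
Total tax = £17.71 + £19.39 + £7.37 + £10.92 + £5.58 = £60.97

£60.97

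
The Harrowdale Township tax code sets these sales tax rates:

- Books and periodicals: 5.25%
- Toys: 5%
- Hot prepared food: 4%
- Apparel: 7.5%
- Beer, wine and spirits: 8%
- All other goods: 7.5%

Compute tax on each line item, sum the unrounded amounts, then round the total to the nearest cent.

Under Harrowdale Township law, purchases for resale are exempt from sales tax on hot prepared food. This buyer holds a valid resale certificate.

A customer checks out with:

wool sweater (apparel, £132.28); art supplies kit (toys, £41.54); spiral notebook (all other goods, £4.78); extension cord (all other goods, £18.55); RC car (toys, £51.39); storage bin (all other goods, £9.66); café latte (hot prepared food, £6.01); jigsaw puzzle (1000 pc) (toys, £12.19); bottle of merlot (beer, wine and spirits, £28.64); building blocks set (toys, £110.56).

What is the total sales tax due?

Wool sweater £132.28: apparel → 7.5% → £9.921
Art supplies kit £41.54: toys → 5% → £2.077
Spiral notebook £4.78: all other goods → 7.5% → £0.3585
Extension cord £18.55: all other goods → 7.5% → £1.39125
RC car £51.39: toys → 5% → £2.5695
Storage bin £9.66: all other goods → 7.5% → £0.7245
Café latte £6.01: hot prepared food, buyer-exempt → 0% → £0.00
Jigsaw puzzle (1000 pc) £12.19: toys → 5% → £0.6095
Bottle of merlot £28.64: beer, wine and spirits → 8% → £2.2912
Building blocks set £110.56: toys → 5% → £5.528
Unrounded tax sum = £25.47045 → £25.47

£25.47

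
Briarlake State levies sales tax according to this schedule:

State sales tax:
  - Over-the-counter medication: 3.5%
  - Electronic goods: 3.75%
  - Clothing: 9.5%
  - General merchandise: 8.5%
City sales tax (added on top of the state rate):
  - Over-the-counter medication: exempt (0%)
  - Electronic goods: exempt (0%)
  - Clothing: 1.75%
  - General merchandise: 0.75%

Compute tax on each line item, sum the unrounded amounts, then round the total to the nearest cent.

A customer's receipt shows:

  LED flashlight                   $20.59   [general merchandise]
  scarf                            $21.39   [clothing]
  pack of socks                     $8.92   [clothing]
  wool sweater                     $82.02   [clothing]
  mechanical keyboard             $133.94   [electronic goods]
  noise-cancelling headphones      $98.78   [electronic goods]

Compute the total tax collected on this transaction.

LED flashlight $20.59: general merchandise → 8.5% + 0.75% city = 9.25% → $1.904575
Scarf $21.39: clothing → 9.5% + 1.75% city = 11.25% → $2.406375
Pack of socks $8.92: clothing → 9.5% + 1.75% city = 11.25% → $1.0035
Wool sweater $82.02: clothing → 9.5% + 1.75% city = 11.25% → $9.22725
Mechanical keyboard $133.94: electronic goods → 3.75% + 0% city = 3.75% → $5.02275
Noise-cancelling headphones $98.78: electronic goods → 3.75% + 0% city = 3.75% → $3.70425
Unrounded tax sum = $23.2687 → $23.27

$23.27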